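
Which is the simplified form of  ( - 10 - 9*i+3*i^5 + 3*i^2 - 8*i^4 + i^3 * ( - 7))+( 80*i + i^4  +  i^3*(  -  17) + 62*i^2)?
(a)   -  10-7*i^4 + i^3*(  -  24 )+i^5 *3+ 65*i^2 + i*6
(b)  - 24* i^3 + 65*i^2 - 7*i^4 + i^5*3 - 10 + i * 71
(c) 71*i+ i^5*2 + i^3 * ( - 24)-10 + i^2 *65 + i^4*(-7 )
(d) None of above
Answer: b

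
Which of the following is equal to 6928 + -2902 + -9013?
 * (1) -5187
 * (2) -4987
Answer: 2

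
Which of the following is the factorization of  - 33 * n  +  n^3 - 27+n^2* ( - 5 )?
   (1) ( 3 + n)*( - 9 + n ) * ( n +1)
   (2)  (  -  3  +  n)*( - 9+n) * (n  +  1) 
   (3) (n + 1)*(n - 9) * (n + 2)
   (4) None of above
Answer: 1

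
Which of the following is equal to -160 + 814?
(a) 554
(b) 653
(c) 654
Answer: c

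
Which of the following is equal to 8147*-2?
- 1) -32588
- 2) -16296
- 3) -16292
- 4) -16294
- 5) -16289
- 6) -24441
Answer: 4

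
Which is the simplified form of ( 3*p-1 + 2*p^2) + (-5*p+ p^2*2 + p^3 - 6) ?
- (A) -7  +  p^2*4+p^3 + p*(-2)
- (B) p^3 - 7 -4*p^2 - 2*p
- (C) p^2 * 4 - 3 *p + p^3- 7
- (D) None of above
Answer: A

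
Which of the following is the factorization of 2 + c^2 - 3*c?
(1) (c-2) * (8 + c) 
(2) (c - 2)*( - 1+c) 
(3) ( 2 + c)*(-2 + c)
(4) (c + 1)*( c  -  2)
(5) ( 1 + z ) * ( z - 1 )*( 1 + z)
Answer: 2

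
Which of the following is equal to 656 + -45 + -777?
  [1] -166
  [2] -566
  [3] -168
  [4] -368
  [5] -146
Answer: 1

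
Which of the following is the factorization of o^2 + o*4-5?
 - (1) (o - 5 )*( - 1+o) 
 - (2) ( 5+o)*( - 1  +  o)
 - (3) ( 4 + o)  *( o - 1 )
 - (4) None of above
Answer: 2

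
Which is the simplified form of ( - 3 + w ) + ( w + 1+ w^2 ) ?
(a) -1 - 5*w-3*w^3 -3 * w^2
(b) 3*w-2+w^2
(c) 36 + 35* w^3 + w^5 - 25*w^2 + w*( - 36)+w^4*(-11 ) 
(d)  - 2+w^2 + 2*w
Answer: d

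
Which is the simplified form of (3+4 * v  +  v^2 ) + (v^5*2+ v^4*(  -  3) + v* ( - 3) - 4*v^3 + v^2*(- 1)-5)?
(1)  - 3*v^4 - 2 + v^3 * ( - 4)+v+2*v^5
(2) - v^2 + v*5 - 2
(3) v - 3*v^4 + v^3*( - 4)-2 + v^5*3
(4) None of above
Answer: 1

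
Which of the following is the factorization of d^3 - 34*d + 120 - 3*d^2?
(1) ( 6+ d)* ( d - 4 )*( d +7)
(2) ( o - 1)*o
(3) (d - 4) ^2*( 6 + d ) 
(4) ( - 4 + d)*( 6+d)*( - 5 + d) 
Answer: 4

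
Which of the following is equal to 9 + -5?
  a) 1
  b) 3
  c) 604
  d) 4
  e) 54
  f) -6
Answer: d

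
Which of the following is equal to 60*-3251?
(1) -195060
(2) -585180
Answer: 1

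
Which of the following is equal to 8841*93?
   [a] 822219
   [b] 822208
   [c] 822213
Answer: c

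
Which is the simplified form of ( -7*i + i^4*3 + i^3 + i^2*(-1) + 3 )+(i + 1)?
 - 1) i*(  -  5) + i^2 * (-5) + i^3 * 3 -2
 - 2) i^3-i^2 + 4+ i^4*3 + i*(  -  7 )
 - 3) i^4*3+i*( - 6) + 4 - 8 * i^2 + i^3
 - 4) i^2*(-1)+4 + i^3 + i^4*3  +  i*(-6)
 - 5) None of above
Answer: 4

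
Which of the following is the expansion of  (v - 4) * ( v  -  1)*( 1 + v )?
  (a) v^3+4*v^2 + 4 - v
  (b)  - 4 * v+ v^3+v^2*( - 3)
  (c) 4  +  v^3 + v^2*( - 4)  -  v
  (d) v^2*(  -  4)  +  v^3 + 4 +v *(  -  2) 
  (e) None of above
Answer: c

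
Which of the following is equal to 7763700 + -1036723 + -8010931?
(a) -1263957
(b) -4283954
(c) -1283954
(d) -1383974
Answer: c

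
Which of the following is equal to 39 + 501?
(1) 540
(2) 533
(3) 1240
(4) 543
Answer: 1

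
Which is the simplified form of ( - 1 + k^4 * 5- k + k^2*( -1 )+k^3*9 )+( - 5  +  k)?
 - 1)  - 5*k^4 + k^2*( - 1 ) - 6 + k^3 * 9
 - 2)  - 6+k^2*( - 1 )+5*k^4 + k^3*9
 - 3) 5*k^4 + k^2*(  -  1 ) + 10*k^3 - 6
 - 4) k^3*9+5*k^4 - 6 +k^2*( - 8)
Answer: 2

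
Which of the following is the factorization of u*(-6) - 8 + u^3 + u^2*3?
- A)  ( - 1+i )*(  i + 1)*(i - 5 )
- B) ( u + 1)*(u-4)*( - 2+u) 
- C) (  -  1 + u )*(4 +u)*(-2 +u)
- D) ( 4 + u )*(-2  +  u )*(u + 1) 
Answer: D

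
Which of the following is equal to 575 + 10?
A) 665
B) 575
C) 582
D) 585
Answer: D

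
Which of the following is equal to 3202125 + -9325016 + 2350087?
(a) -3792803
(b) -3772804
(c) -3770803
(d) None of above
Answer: b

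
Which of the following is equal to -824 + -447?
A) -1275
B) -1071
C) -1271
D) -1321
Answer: C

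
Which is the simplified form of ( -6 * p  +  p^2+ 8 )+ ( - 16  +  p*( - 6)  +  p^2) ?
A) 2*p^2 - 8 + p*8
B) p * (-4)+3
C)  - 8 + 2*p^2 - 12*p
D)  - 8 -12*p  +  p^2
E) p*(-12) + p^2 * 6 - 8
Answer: C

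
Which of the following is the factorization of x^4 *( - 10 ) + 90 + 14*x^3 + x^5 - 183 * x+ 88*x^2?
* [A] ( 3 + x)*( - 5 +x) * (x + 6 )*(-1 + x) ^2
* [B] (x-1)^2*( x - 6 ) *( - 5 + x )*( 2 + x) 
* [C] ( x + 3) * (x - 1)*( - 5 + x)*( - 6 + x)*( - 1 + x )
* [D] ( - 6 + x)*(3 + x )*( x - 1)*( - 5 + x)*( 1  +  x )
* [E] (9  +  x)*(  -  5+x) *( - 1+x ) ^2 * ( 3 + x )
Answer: C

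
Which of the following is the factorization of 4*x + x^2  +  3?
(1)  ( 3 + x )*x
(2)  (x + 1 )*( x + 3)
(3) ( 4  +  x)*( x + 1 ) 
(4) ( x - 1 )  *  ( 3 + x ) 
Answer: 2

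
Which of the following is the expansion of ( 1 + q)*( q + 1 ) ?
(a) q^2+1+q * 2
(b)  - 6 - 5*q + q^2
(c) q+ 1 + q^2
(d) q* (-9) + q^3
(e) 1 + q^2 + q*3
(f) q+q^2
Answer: a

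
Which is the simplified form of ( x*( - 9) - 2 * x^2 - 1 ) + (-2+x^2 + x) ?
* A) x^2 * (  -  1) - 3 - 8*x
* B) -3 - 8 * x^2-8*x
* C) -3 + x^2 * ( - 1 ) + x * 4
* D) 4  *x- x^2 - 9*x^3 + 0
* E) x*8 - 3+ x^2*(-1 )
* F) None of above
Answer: A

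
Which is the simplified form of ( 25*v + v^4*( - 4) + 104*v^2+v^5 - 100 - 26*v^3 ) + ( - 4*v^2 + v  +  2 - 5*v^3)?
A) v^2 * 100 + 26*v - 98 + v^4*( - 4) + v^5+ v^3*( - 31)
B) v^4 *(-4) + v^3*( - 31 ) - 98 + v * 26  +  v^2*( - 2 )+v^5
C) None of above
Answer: A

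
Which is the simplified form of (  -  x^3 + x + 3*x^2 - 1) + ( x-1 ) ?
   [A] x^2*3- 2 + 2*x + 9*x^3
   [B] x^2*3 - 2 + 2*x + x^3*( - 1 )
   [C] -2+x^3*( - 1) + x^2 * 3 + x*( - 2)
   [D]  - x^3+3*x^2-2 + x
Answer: B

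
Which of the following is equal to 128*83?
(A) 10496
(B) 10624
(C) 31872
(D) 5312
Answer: B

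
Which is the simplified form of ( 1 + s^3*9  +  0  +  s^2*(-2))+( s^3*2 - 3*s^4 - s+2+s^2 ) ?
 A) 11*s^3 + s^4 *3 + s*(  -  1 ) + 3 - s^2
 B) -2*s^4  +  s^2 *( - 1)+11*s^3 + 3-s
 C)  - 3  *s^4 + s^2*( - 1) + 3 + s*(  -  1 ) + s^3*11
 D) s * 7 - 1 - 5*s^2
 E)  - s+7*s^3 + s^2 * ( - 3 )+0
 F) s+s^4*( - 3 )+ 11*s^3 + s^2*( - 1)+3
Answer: C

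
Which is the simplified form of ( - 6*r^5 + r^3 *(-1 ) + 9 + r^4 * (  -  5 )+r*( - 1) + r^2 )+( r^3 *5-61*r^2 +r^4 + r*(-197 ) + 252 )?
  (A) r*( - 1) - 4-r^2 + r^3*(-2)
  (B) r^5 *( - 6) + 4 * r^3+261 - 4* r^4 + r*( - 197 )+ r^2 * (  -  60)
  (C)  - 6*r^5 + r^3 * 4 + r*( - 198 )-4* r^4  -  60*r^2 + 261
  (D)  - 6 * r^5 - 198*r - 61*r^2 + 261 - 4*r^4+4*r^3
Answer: C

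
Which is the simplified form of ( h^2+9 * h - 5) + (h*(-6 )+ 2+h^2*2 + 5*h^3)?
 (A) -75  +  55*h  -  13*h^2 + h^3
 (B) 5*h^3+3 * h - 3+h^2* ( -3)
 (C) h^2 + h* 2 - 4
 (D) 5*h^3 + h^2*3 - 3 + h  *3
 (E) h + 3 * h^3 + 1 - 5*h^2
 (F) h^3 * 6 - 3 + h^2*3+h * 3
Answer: D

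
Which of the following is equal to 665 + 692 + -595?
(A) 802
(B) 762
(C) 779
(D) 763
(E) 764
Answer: B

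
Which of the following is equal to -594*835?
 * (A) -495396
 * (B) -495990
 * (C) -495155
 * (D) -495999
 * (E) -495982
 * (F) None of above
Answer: B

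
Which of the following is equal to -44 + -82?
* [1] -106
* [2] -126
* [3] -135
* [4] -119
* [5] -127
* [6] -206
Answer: 2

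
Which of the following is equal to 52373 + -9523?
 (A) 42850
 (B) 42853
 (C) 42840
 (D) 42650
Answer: A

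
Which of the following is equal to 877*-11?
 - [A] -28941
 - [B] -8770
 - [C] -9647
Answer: C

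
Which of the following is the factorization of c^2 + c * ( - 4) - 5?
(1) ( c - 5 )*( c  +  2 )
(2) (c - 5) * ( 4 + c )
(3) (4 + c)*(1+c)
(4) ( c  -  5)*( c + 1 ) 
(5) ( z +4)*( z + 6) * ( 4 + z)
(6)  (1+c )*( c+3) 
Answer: 4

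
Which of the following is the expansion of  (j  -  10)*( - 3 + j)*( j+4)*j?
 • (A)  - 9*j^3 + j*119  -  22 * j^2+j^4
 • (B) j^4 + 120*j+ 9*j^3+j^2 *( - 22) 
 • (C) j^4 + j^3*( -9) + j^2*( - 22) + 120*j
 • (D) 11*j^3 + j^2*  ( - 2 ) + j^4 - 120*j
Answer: C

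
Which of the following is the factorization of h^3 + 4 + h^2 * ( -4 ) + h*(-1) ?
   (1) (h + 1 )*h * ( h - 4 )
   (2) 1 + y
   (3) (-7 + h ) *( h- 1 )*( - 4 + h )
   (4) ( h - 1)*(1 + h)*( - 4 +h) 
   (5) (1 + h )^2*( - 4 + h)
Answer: 4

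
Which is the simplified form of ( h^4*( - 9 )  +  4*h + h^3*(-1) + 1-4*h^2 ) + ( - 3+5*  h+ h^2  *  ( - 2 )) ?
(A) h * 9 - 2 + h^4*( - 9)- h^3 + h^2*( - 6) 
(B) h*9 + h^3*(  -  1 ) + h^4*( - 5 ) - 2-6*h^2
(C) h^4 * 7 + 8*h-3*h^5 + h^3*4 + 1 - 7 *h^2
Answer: A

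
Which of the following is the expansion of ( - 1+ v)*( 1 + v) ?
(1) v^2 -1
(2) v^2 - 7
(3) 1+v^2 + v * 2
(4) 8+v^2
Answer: 1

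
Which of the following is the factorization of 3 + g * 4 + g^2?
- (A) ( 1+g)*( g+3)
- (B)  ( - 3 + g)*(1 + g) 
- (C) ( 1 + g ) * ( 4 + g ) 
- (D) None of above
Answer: A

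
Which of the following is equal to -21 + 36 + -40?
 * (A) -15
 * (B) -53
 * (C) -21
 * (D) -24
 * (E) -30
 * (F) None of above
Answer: F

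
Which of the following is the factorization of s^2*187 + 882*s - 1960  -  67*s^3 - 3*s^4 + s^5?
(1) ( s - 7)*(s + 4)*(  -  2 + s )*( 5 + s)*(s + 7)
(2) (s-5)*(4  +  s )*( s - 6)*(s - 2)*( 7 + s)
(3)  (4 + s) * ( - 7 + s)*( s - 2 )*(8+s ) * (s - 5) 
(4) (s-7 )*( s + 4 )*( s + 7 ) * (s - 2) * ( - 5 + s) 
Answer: 4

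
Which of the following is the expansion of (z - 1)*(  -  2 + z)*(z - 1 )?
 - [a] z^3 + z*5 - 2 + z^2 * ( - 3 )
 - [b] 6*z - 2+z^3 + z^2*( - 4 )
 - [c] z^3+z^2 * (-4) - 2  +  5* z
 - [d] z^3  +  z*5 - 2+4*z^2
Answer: c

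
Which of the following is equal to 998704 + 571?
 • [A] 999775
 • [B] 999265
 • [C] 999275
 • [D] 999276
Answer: C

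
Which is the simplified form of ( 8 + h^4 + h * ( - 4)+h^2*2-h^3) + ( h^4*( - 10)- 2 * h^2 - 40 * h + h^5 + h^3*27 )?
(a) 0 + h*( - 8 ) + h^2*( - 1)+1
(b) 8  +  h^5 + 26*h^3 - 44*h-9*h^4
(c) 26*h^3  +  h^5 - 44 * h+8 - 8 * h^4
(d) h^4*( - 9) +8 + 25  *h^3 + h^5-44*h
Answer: b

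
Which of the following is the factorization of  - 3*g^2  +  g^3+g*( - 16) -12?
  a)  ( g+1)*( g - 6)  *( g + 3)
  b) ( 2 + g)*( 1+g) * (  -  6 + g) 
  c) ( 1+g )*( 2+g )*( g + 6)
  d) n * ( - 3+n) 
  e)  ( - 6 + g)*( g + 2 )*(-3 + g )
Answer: b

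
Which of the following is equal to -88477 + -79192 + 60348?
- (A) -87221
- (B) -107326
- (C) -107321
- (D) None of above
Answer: C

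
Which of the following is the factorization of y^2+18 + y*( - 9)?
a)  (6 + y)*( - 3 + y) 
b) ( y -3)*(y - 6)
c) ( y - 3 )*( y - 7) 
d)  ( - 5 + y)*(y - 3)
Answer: b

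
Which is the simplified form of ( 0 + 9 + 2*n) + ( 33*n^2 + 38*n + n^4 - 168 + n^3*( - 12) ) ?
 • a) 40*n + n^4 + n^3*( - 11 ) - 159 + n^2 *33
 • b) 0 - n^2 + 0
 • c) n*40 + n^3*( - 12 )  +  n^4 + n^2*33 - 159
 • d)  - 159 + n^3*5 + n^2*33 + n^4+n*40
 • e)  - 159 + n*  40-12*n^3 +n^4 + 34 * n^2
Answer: c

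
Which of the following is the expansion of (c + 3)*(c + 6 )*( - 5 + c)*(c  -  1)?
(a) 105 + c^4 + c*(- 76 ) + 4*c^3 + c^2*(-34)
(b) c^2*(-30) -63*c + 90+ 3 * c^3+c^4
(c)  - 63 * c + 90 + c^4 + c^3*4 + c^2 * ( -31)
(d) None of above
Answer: d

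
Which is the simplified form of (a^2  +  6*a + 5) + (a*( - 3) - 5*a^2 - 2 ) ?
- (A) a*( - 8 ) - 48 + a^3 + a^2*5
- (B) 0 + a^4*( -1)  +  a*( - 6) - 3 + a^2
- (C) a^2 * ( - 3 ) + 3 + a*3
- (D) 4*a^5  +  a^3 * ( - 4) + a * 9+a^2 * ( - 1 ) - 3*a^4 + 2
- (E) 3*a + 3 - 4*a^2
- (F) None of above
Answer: E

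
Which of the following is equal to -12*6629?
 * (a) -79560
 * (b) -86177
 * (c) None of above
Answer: c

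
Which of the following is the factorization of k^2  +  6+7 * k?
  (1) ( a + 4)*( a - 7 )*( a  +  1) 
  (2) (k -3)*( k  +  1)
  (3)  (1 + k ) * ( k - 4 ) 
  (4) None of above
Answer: 4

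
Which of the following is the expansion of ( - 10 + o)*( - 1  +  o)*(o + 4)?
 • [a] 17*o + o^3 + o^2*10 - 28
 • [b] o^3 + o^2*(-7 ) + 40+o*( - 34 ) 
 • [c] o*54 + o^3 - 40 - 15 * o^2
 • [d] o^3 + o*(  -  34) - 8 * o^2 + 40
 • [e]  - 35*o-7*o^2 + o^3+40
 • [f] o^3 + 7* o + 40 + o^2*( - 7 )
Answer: b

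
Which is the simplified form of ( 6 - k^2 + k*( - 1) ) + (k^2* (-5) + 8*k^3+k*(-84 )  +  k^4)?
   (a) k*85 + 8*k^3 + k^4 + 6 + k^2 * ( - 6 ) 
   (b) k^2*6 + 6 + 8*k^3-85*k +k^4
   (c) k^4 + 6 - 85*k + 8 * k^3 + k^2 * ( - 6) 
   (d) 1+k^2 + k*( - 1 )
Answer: c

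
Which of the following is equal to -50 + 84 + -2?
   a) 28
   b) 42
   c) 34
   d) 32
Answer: d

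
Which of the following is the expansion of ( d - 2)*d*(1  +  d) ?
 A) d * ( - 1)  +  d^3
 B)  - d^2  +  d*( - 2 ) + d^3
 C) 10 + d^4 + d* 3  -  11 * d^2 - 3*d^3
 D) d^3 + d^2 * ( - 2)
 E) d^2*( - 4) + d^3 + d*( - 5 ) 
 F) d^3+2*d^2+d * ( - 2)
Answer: B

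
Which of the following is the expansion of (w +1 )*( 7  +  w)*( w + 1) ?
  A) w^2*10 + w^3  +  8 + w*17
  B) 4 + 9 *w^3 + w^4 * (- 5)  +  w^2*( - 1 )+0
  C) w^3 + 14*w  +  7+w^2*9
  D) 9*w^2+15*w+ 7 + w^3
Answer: D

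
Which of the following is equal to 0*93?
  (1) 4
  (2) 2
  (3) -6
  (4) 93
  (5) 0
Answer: 5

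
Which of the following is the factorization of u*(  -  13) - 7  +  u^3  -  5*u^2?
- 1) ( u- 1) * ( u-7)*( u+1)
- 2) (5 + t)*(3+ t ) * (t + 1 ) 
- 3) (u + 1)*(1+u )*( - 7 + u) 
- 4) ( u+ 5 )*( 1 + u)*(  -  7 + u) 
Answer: 3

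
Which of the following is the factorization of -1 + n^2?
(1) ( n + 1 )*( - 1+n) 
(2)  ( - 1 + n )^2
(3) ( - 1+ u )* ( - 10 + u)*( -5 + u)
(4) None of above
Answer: 1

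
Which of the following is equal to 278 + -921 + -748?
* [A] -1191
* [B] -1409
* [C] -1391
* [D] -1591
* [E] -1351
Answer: C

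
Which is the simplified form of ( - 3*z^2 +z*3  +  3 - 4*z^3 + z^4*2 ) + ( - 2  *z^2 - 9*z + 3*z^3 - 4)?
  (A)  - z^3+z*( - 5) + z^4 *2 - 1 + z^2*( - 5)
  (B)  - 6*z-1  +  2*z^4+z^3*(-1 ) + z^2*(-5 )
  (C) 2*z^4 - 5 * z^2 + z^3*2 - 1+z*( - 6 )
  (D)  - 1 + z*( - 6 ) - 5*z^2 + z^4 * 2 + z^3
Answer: B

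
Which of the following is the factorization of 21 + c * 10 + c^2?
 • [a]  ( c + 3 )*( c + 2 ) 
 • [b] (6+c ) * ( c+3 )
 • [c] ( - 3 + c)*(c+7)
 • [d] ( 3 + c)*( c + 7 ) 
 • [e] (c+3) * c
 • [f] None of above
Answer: d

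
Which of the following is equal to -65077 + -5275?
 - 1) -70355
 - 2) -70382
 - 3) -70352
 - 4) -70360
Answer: 3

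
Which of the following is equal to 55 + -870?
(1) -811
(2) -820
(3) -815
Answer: 3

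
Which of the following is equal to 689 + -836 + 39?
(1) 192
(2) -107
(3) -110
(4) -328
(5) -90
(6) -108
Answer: 6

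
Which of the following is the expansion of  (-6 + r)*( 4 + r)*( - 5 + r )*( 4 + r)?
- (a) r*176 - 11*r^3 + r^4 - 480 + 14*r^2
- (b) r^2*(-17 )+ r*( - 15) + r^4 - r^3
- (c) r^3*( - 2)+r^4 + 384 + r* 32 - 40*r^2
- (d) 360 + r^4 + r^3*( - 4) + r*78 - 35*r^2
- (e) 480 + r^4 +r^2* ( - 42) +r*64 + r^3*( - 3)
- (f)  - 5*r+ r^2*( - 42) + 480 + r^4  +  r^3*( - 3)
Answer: e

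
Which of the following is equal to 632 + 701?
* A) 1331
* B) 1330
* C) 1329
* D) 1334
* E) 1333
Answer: E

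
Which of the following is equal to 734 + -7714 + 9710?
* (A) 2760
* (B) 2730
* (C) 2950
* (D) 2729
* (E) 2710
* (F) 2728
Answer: B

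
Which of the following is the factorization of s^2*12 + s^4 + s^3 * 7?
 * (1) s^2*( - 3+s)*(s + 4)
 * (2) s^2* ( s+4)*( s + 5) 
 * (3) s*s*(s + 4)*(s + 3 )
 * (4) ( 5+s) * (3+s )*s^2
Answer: 3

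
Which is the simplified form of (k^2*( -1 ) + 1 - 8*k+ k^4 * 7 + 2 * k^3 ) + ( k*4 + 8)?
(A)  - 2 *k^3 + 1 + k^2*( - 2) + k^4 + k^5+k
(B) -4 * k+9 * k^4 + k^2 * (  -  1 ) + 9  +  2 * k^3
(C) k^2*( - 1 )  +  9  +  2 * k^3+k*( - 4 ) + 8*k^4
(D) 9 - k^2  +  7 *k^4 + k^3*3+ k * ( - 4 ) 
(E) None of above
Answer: E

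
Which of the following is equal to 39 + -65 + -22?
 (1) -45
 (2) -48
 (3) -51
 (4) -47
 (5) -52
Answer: 2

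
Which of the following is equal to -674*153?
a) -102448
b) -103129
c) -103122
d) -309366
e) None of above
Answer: c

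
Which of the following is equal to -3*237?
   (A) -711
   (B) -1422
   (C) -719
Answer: A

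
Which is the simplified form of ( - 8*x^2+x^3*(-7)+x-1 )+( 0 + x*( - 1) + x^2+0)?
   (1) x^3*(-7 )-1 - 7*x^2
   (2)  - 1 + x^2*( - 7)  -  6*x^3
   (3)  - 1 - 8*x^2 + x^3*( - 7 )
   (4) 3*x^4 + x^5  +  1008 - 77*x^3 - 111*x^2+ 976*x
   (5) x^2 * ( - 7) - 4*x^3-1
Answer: 1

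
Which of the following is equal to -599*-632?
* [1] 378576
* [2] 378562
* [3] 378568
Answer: 3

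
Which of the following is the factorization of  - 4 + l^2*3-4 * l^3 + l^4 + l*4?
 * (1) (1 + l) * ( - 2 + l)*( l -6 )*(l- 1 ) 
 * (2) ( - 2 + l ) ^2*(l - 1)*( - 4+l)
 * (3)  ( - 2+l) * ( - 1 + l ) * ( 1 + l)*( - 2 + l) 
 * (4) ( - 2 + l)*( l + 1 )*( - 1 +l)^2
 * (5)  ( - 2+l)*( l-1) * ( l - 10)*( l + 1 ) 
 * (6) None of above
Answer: 3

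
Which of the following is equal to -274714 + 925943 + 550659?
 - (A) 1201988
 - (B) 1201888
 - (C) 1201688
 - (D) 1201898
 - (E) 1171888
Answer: B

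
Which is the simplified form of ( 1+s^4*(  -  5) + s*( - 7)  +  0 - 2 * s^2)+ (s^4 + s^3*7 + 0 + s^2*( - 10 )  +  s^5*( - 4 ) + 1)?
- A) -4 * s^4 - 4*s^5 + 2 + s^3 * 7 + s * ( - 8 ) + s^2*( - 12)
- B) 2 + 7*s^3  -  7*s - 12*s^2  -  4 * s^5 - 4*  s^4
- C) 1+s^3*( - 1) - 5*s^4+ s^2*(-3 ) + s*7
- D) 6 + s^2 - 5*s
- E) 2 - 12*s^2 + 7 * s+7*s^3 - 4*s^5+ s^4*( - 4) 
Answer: B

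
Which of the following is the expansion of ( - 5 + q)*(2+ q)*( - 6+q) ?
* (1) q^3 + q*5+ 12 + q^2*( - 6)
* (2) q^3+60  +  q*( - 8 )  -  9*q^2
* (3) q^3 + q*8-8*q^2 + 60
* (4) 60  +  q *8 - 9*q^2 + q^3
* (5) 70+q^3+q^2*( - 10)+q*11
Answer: 4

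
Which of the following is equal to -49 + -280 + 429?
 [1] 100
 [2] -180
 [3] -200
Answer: 1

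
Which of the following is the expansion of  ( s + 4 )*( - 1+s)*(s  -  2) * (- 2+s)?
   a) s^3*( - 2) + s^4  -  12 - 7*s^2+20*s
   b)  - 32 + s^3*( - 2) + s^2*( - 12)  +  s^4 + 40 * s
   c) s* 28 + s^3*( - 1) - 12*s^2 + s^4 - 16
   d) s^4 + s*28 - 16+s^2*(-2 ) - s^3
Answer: c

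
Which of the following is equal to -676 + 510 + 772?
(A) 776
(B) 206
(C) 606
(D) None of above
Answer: C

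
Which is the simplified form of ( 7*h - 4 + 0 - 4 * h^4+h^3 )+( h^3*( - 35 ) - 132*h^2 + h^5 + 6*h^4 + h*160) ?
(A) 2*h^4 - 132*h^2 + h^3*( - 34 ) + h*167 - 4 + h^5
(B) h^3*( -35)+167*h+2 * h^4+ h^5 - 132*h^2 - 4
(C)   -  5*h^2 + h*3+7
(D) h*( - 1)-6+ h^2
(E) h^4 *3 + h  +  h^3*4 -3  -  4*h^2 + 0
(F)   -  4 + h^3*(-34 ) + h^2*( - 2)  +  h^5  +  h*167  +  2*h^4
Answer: A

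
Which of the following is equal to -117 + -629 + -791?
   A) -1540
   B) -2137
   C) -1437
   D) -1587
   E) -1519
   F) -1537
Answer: F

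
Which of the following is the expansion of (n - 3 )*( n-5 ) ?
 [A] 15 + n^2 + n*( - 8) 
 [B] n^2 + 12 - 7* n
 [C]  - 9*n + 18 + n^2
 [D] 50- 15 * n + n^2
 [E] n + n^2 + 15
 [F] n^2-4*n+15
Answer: A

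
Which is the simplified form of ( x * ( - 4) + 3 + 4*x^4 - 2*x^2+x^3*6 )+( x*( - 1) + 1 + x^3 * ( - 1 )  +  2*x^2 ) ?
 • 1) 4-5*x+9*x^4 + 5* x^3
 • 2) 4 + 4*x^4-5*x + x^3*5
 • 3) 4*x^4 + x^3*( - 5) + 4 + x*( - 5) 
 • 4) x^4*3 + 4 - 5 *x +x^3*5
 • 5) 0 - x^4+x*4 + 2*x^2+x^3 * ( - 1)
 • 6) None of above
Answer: 2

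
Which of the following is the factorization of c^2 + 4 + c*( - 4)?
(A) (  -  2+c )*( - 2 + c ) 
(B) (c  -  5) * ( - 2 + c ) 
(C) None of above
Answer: A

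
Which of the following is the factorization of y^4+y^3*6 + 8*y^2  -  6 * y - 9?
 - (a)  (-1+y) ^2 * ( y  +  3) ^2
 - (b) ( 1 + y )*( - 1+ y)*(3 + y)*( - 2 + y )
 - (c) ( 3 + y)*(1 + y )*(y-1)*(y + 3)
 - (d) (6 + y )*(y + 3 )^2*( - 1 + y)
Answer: c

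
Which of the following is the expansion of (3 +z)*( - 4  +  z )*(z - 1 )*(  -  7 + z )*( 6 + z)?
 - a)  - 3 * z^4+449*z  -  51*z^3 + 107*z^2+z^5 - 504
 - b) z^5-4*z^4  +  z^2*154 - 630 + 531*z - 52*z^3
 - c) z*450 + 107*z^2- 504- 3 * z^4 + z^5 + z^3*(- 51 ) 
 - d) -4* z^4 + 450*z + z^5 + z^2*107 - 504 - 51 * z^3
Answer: c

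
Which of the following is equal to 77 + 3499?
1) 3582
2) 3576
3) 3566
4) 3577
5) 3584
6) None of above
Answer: 2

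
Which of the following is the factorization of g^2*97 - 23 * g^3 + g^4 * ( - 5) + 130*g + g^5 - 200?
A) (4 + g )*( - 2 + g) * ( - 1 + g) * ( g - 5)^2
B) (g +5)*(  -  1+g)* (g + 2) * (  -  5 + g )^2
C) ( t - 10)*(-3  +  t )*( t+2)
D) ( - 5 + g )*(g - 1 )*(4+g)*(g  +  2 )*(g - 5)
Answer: D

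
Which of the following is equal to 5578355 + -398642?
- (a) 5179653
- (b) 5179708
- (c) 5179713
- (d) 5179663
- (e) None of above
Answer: c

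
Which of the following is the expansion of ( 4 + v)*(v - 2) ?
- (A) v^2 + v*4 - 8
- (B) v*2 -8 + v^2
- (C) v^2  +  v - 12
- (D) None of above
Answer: B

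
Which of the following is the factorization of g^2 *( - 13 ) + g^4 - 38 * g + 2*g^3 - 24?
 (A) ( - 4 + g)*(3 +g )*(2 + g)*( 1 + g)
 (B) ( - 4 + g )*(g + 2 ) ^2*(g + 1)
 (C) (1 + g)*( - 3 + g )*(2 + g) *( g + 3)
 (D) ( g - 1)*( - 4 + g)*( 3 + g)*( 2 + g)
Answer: A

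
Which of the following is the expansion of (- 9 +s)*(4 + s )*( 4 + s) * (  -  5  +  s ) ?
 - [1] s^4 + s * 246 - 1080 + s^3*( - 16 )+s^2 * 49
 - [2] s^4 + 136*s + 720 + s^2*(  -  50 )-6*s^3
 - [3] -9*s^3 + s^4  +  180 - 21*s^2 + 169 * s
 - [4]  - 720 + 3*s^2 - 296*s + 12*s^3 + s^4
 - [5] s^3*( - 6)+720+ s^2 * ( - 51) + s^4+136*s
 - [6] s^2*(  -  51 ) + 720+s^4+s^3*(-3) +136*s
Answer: 5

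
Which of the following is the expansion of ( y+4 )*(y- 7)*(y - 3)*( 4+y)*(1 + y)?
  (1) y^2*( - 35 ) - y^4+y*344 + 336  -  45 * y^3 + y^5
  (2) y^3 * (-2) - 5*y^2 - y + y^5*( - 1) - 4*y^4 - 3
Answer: 1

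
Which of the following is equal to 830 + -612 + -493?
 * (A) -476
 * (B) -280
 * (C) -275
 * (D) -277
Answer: C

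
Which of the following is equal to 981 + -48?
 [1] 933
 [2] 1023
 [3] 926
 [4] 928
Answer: 1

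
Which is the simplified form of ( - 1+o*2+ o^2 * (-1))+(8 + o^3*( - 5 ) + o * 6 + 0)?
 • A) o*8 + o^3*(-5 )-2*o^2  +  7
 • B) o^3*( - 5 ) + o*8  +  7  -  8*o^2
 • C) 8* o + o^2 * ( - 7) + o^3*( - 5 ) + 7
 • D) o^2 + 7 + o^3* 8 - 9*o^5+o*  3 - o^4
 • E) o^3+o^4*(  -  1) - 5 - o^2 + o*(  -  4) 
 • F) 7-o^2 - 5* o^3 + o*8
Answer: F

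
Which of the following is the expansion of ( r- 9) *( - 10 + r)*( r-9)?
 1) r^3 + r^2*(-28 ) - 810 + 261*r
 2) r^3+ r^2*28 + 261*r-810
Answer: 1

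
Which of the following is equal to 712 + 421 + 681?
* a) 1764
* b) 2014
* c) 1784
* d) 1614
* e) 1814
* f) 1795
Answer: e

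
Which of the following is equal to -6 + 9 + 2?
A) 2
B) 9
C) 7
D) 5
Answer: D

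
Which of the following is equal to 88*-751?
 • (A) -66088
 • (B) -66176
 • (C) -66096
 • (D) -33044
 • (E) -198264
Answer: A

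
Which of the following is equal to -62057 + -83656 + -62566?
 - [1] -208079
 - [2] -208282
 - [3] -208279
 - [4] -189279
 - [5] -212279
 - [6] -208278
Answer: 3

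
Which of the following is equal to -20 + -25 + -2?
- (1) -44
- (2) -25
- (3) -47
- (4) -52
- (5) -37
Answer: 3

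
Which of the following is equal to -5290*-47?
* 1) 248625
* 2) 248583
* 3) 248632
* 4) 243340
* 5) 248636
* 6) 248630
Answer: 6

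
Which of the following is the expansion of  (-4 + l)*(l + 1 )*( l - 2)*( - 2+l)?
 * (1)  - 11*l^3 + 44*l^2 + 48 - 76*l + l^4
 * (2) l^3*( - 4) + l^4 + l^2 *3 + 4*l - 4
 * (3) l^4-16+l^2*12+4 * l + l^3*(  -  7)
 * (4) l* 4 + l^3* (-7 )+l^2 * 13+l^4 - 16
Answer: 3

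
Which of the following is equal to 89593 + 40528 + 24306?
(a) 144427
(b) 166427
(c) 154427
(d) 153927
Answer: c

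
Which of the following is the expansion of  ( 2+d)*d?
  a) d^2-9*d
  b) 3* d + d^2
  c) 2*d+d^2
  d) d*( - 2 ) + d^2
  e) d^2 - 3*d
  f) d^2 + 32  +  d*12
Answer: c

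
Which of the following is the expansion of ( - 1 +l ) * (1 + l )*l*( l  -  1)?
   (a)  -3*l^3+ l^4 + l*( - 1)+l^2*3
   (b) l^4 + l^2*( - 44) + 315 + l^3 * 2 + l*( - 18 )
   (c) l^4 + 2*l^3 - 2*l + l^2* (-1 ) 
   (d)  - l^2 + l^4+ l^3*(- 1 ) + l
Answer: d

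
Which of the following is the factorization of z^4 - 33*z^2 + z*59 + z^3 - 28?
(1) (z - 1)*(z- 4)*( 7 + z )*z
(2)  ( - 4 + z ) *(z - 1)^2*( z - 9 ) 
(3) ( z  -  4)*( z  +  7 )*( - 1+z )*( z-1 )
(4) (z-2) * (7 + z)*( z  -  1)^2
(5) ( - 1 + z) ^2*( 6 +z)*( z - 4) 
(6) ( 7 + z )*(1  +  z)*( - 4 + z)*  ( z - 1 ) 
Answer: 3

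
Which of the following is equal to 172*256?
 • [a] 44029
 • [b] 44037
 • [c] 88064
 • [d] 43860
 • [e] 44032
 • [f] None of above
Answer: e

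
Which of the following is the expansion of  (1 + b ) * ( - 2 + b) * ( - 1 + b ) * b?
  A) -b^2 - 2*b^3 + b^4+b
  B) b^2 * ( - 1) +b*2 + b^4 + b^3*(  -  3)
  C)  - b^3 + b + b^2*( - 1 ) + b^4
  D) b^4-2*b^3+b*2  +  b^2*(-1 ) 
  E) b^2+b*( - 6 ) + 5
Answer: D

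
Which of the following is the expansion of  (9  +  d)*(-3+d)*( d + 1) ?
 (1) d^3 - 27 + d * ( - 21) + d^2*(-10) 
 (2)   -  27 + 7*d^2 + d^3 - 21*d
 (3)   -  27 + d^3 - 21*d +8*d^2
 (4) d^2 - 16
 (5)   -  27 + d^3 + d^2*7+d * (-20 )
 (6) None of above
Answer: 2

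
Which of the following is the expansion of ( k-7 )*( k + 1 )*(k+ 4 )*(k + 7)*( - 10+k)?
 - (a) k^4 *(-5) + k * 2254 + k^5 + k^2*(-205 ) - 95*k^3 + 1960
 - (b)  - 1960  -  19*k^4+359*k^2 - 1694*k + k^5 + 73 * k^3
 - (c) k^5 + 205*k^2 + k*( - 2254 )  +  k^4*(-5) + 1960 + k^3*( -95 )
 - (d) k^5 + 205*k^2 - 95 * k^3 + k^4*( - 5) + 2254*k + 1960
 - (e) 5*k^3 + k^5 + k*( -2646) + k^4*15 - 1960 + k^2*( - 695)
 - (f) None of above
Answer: d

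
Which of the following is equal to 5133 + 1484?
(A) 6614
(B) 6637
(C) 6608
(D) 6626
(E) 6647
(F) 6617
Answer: F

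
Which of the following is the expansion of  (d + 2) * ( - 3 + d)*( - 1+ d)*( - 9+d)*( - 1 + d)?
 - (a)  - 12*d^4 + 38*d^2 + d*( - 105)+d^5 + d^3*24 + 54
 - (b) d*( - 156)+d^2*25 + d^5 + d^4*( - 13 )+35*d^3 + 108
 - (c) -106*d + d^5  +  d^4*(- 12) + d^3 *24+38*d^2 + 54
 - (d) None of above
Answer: a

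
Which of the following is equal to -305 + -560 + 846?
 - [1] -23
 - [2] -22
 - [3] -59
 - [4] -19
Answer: 4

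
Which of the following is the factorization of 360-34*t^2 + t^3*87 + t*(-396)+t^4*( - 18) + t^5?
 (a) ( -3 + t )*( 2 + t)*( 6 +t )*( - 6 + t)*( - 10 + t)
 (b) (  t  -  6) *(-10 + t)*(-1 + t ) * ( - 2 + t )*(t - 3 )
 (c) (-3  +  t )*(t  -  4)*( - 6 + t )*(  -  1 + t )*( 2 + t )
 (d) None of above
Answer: d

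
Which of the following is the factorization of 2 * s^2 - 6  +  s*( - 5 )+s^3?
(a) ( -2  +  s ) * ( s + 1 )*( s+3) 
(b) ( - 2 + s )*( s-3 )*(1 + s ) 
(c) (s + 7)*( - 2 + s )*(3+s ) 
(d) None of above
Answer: a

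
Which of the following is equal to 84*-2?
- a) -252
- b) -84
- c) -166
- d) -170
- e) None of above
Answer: e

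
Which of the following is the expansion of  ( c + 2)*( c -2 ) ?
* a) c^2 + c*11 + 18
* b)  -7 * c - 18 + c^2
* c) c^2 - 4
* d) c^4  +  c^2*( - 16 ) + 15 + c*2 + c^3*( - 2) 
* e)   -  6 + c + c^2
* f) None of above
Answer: c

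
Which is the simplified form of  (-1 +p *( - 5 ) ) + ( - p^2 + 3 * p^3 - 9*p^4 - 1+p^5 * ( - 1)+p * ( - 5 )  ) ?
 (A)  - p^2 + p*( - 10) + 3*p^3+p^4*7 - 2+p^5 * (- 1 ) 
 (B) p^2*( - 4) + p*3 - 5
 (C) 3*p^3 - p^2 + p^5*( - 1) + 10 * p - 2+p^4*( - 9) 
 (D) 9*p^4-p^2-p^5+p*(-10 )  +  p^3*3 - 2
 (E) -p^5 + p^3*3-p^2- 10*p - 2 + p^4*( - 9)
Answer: E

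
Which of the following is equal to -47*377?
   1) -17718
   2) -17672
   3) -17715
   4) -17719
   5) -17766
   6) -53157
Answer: 4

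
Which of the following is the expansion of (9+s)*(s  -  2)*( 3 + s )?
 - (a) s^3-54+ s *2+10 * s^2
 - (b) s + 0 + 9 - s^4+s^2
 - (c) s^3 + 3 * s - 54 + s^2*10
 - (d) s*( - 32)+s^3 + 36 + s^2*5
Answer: c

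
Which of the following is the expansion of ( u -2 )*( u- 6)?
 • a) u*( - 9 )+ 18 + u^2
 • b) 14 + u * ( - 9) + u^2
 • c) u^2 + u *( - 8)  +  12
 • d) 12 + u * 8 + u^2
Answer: c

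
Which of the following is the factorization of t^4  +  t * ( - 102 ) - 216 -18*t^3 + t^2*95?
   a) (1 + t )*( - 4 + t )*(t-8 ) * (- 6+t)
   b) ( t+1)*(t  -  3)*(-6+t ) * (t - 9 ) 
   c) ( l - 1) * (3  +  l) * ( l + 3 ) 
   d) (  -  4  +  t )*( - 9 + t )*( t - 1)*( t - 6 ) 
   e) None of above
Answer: e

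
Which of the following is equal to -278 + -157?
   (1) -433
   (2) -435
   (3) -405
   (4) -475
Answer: 2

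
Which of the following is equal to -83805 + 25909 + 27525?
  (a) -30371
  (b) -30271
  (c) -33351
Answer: a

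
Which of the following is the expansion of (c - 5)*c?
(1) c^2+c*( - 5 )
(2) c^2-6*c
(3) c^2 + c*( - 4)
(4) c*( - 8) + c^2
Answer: 1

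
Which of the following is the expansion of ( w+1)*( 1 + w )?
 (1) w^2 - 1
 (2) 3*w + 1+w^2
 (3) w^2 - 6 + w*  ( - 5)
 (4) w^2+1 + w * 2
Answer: 4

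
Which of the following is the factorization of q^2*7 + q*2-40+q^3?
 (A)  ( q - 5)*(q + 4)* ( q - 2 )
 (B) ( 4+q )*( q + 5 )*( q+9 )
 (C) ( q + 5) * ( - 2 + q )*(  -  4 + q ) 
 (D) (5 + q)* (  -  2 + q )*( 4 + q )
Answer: D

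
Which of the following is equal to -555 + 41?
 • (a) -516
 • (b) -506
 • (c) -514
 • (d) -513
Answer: c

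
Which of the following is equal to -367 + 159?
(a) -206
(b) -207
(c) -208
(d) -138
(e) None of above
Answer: c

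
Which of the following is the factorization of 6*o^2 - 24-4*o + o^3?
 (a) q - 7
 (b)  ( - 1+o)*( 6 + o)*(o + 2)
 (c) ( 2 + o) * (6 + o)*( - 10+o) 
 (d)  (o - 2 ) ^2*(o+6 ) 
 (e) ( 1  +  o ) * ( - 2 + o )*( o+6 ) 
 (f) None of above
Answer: f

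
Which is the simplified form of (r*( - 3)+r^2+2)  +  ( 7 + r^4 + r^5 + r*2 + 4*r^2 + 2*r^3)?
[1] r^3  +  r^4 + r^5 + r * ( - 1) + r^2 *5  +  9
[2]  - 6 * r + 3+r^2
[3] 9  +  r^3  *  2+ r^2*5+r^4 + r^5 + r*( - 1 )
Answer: 3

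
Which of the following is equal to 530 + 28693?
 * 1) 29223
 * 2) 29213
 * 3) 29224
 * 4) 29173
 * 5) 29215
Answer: 1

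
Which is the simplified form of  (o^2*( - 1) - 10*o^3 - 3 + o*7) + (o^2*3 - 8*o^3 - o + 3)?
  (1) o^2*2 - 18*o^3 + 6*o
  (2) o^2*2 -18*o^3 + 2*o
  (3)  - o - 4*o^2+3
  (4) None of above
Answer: 1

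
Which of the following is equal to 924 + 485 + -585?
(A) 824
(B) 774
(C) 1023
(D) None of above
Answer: A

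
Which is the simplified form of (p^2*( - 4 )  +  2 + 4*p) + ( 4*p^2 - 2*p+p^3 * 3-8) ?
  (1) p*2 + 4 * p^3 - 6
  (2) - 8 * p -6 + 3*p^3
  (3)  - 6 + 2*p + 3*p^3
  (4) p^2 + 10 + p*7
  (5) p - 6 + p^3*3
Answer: 3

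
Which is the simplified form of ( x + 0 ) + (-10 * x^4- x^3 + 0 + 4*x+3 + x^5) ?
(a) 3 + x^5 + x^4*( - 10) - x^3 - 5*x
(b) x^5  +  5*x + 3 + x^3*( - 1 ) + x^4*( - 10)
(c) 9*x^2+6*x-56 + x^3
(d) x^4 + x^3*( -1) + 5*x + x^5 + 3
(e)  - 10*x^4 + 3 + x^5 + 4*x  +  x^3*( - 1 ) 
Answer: b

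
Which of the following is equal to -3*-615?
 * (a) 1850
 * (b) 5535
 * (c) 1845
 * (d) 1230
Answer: c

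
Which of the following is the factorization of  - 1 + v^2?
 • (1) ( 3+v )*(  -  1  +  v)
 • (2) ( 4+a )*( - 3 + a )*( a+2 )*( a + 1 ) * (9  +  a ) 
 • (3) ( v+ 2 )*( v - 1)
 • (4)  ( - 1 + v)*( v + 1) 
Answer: 4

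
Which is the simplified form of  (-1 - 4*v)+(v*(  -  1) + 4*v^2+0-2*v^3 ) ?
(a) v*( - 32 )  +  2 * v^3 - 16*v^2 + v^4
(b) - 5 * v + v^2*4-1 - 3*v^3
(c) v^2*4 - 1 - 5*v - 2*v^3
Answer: c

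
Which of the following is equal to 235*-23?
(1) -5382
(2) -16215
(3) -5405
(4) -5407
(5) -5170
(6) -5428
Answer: 3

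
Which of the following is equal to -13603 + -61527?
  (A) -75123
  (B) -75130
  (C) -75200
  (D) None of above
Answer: B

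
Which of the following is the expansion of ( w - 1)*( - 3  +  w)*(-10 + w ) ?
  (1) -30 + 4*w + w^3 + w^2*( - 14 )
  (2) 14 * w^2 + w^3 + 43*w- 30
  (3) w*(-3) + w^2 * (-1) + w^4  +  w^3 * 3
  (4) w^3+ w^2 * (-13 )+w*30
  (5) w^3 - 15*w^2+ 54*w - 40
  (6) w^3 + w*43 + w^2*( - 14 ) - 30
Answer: 6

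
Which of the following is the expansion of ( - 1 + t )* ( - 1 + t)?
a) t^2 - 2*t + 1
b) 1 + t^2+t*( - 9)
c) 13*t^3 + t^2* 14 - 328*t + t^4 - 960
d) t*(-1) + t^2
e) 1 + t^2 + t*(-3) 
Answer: a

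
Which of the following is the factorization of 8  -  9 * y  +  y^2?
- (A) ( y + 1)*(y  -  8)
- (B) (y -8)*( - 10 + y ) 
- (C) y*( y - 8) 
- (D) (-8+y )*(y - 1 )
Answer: D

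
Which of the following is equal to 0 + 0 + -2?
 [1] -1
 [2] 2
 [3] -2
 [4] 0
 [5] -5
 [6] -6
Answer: 3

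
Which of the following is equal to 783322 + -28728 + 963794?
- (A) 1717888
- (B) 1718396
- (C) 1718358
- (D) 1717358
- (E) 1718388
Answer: E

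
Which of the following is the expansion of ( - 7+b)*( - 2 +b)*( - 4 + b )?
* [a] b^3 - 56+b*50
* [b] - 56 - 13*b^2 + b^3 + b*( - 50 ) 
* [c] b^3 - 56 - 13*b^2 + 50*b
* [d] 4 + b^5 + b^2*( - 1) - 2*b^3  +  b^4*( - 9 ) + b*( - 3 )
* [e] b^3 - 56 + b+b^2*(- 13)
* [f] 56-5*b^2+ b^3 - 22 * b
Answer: c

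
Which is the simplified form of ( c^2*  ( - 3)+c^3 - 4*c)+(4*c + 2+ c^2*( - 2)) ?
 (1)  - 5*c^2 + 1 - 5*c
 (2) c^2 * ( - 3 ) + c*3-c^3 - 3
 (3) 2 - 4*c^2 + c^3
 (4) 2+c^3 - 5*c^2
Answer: 4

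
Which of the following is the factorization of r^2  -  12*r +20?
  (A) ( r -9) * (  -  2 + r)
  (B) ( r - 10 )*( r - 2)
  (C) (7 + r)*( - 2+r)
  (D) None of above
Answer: B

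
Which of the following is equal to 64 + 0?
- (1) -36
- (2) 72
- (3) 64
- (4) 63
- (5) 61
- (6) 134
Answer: 3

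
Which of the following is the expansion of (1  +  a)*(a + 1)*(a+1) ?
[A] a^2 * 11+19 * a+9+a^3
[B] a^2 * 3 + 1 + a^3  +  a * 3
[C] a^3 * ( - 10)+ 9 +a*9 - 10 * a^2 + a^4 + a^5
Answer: B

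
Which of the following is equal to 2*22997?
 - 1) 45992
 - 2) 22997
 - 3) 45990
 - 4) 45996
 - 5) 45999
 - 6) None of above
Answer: 6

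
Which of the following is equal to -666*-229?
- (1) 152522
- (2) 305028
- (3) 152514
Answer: 3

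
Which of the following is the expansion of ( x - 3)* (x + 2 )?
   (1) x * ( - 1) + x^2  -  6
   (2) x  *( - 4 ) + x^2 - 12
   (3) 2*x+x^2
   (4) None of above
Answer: 1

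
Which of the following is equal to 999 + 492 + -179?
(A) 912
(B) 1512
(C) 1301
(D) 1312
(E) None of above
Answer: D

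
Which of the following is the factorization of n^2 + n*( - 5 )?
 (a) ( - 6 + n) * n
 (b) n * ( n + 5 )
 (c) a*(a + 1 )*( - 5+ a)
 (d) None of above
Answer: d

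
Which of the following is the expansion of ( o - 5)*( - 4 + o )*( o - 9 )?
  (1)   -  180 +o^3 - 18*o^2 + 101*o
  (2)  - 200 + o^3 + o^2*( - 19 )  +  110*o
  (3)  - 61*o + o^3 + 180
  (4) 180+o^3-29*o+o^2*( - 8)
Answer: 1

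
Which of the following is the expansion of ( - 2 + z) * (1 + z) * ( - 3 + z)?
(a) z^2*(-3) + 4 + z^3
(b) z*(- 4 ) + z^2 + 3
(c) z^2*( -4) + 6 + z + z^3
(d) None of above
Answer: c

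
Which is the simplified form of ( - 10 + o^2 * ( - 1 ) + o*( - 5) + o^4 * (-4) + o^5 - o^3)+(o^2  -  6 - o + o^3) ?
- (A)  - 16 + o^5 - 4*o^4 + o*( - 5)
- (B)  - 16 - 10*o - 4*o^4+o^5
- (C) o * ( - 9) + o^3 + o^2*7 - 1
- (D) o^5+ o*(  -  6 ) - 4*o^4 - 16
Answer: D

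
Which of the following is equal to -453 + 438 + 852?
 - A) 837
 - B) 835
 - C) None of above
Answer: A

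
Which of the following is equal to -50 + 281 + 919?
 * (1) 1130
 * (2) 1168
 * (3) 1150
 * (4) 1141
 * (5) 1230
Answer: 3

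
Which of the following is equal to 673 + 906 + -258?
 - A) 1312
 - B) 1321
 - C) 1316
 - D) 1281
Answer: B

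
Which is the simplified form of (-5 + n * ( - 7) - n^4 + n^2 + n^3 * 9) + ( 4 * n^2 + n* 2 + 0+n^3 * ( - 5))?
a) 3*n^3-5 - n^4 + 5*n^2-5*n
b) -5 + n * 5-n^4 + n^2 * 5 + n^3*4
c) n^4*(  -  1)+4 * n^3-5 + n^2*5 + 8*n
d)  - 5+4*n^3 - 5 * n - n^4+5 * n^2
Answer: d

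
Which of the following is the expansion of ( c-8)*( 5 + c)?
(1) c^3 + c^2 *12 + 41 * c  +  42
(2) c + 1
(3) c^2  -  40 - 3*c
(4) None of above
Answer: 3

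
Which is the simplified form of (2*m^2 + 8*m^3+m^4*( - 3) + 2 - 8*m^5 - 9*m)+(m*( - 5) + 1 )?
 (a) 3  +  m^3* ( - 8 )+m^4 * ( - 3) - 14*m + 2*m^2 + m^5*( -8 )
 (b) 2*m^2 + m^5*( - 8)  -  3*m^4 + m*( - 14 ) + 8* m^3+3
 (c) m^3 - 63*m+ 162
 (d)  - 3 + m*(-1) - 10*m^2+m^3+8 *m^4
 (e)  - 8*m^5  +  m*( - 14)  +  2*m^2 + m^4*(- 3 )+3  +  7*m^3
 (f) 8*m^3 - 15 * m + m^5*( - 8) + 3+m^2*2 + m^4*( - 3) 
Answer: b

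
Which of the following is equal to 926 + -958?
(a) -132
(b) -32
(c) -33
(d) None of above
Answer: b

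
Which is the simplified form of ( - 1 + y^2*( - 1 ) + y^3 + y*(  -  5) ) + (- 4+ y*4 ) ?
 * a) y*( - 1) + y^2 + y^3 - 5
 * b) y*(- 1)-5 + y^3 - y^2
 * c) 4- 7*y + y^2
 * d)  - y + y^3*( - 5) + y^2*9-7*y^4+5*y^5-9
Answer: b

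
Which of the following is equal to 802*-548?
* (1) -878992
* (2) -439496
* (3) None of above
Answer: 2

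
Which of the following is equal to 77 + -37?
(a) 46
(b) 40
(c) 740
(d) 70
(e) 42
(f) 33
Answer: b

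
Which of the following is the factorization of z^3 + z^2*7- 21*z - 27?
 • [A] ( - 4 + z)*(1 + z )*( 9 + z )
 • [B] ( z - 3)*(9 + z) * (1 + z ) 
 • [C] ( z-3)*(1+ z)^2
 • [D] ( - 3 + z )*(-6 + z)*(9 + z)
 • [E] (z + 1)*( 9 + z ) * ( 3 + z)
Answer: B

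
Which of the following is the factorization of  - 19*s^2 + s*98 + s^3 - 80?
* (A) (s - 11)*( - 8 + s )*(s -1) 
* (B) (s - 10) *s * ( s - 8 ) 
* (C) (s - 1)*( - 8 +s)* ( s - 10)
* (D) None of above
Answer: C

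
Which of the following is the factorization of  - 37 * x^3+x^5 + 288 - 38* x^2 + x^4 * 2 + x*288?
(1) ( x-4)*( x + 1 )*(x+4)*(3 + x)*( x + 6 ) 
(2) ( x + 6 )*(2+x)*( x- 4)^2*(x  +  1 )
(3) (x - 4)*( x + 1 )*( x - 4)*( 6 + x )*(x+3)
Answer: 3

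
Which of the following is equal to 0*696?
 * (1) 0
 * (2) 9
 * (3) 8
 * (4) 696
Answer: 1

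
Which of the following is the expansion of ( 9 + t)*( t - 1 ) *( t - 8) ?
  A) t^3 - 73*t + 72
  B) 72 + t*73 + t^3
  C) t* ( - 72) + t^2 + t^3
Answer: A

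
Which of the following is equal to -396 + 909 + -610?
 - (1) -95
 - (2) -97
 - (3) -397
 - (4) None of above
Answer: 2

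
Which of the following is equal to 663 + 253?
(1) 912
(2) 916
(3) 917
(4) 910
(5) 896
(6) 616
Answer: 2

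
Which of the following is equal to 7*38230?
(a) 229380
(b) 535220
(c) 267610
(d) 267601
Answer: c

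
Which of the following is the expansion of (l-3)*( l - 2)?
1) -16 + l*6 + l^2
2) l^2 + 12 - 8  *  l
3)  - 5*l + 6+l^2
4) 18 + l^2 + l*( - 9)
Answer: 3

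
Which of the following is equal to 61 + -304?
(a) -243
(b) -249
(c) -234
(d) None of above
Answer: a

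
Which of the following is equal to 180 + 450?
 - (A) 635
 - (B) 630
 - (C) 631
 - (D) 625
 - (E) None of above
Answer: B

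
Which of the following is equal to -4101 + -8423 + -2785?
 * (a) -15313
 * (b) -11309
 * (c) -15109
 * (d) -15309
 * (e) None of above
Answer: d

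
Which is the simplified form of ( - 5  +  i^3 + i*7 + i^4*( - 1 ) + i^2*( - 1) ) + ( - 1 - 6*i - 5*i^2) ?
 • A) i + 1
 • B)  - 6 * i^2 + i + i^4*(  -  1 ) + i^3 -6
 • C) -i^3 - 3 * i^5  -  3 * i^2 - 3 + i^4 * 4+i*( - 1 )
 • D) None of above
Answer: B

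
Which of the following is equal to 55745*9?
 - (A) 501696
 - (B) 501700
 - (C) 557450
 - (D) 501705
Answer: D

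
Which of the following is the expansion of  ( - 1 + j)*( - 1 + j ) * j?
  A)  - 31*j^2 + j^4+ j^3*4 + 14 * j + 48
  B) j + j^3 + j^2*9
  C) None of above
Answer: C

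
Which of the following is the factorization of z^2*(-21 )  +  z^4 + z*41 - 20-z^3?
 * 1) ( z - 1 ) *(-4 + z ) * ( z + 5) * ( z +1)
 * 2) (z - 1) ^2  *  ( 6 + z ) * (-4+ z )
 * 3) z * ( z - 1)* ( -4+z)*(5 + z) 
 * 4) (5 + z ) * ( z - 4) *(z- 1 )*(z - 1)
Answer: 4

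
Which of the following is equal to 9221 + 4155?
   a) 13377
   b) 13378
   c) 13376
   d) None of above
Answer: c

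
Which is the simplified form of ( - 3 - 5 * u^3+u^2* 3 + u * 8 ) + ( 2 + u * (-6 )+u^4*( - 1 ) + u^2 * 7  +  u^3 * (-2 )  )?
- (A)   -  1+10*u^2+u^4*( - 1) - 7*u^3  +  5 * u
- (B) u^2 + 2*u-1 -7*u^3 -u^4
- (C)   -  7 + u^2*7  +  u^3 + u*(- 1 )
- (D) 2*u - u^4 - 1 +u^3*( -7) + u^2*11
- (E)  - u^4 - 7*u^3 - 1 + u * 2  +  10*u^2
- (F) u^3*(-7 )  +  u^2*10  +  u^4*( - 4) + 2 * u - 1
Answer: E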